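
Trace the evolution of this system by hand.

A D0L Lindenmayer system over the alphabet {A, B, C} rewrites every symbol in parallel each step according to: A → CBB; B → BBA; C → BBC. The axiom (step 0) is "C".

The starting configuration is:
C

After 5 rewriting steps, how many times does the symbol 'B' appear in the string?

t=0: C
t=1: BBC
t=2: BBABBABBC
t=3: BBABBACBBBBABBACBBBBABBABBC
t=4: BBABBACBBBBABBACBBBBCBBABBABBABBACBBBBABBACBBBBCBBABBABBABBACBBBBABBACBBBBABBABBC
t=5: BBABBACBBBBABBACBBBBCBBABBABBABBACBBBBABBACBBBBCBBABBABBAB…ABBABBABBACBBBBABBACBBBBCBBABBABBABBACBBBBABBACBBBBABBABBC  (len 243)

162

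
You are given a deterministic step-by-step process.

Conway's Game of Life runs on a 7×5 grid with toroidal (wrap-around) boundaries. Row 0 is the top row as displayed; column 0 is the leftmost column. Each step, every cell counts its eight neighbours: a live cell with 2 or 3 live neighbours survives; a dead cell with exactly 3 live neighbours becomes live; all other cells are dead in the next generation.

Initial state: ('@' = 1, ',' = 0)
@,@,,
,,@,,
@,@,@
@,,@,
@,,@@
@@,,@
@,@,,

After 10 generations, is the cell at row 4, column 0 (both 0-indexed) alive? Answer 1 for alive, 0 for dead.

0

k=0  @,@,,
,,@,,
@,@,@
@,,@,
@,,@@
@@,,@
@,@,,
k=1  ,,@@,
@,@,@
@,@,@
,,@,,
,,@@,
,,@,,
,,@@,
k=2  ,,,,,
@,@,,
@,@,@
,,@,@
,@@@,
,@,,,
,@,,,
k=3  ,@,,,
@,,@@
@,@,@
,,,,@
@@,@,
@@,,,
,,,,,
k=4  @,,,@
,,@@,
,@,,,
,,@,,
,@@,,
@@@,@
@@,,,
k=5  @,@@@
@@@@@
,@,@,
,,@,,
,,,,,
,,,@@
,,@@,
k=6  ,,,,,
,,,,,
,,,,,
,,@,,
,,,@,
,,@@@
@@,,,
k=7  ,,,,,
,,,,,
,,,,,
,,,,,
,,,,@
@@@@@
@@@@@
k=8  @@@@@
,,,,,
,,,,,
,,,,,
,@@,@
,,,,,
,,,,,
k=9  @@@@@
@@@@@
,,,,,
,,,,,
,,,,,
,,,,,
@@@@@
k=10  ,,,,,
,,,,,
@@@@@
,,,,,
,,,,,
@@@@@
,,,,,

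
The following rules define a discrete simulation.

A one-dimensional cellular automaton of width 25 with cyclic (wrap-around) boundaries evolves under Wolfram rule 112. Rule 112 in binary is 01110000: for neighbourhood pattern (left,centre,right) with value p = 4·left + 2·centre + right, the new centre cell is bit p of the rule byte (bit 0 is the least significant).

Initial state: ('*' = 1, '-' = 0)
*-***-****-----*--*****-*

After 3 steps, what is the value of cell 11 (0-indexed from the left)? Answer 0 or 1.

1

gen 0: *-***-****-----*--*****-*
gen 1: **--**---**-----*-----**-
gen 2: -**--**---**-----*-----**
gen 3: *-**--**---**-----*-----*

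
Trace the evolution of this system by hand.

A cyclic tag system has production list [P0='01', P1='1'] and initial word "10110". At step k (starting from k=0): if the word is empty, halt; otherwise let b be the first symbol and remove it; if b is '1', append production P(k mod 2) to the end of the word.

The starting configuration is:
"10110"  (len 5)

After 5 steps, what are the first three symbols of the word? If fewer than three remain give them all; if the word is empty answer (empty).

010

[0] "10110"  (len 5)
[1] "011001"  (len 6)
[2] "11001"  (len 5)
[3] "100101"  (len 6)
[4] "001011"  (len 6)
[5] "01011"  (len 5)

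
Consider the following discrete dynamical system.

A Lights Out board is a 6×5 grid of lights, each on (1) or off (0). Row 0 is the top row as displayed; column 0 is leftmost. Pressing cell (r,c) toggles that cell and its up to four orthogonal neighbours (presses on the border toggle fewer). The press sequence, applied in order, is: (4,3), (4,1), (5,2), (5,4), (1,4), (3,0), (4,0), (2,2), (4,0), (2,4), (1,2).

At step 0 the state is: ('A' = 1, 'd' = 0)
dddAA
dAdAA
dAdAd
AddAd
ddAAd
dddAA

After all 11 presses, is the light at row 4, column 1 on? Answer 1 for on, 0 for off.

t=0: dddAA
dAdAA
dAdAd
AddAd
ddAAd
dddAA
t=1: dddAA
dAdAA
dAdAd
Adddd
ddddA
ddddA
t=2: dddAA
dAdAA
dAdAd
AAddd
AAAdA
dAddA
t=3: dddAA
dAdAA
dAdAd
AAddd
AAddA
ddAAA
t=4: dddAA
dAdAA
dAdAd
AAddd
AAddd
ddAdd
t=5: dddAd
dAddd
dAdAA
AAddd
AAddd
ddAdd
t=6: dddAd
dAddd
AAdAA
ddddd
dAddd
ddAdd
t=7: dddAd
dAddd
AAdAA
Adddd
Adddd
AdAdd
t=8: dddAd
dAAdd
AdAdA
AdAdd
Adddd
AdAdd
t=9: dddAd
dAAdd
AdAdA
ddAdd
dAddd
ddAdd
t=10: dddAd
dAAdA
AdAAd
ddAdA
dAddd
ddAdd
t=11: ddAAd
dddAA
AddAd
ddAdA
dAddd
ddAdd

1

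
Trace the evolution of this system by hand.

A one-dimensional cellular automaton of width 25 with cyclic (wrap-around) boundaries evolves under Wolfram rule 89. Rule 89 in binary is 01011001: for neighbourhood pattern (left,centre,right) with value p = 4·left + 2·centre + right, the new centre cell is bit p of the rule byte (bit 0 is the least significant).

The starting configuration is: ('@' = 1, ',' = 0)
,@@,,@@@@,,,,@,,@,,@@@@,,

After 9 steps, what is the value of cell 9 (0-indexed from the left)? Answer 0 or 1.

1

k=0  ,@@,,@@@@,,,,@,,@,,@@@@,,
k=1  ,@@@,@,,@@@@,,@,,@,@,,@@@
k=2  ,@,@,,@,@,,@@,,@,,,,@,@,@
k=3  ,,,,@,,,,@,@@@,,@@@,,,,,,
k=4  @@@,,@@@,,,@,@@,@,@@@@@@@
k=5  ,,@@,@,@@@,,,@@,,,@,,,,,,
k=6  @,@@,,,@,@@@,@@@@,,@@@@@@
k=7  @,@@@@,,,@,@,@,,@@,@,,,,,
k=8  ,,@,,@@@,,,,,,@,@@,,@@@@,
k=9  @,,@,@,@@@@@@,,,@@@,@,,@@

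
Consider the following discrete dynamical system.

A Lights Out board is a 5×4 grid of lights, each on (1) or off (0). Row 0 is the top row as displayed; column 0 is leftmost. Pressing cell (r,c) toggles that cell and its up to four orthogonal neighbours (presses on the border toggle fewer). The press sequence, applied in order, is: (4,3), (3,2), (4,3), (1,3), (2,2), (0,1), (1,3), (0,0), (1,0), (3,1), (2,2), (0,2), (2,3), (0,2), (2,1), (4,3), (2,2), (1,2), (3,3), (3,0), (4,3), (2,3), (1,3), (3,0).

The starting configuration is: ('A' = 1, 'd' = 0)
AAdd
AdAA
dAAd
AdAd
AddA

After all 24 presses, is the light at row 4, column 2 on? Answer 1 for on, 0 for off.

[0] AAdd
AdAA
dAAd
AdAd
AddA
[1] AAdd
AdAA
dAAd
AdAA
AdAd
[2] AAdd
AdAA
dAdd
AAdd
Addd
[3] AAdd
AdAA
dAdd
AAdA
AdAA
[4] AAdA
Addd
dAdA
AAdA
AdAA
[5] AAdA
AdAd
ddAd
AAAA
AdAA
[6] ddAA
AAAd
ddAd
AAAA
AdAA
[7] ddAd
AAdA
ddAA
AAAA
AdAA
[8] AAAd
dAdA
ddAA
AAAA
AdAA
[9] dAAd
AddA
AdAA
AAAA
AdAA
[10] dAAd
AddA
AAAA
dddA
AAAA
[11] dAAd
AdAA
Addd
ddAA
AAAA
[12] dddA
AddA
Addd
ddAA
AAAA
[13] dddA
Addd
AdAA
ddAd
AAAA
[14] dAAd
AdAd
AdAA
ddAd
AAAA
[15] dAAd
AAAd
dAdA
dAAd
AAAA
[16] dAAd
AAAd
dAdA
dAAA
AAdd
[17] dAAd
AAdd
ddAd
dAdA
AAdd
[18] dAdd
AdAA
dddd
dAdA
AAdd
[19] dAdd
AdAA
dddA
dAAd
AAdA
[20] dAdd
AdAA
AddA
AdAd
dAdA
[21] dAdd
AdAA
AddA
AdAA
dAAd
[22] dAdd
AdAd
AdAd
AdAd
dAAd
[23] dAdA
AddA
AdAA
AdAd
dAAd
[24] dAdA
AddA
ddAA
dAAd
AAAd

1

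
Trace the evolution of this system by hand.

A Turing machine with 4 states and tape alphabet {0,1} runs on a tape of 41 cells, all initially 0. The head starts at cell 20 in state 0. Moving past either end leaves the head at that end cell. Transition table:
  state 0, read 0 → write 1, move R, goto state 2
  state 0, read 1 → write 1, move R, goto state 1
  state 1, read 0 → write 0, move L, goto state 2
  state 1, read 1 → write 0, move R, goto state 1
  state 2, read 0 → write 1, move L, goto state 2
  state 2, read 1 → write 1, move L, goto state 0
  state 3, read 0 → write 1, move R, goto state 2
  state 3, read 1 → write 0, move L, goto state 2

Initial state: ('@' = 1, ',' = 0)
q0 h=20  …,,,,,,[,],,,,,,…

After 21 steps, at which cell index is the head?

[0] q0 h=20  …,,,,,,[,],,,,,,…
[1] q2 h=21  …,,,,,@[,],,,,,,…
[2] q2 h=20  …,,,,,,[@]@,,,,,…
[3] q0 h=19  …,,,,,,[,]@@,,,,…
[4] q2 h=20  …,,,,,@[@]@,,,,,…
[5] q0 h=19  …,,,,,,[@]@@,,,,…
[6] q1 h=20  …,,,,,@[@]@,,,,,…
[7] q1 h=21  …,,,,@,[@],,,,,,…
[8] q1 h=22  …,,,@,,[,],,,,,,…
[9] q2 h=21  …,,,,@,[,],,,,,,…
[10] q2 h=20  …,,,,,@[,]@,,,,,…
[11] q2 h=19  …,,,,,,[@]@@,,,,…
[12] q0 h=18  …,,,,,,[,]@@@,,,…
[13] q2 h=19  …,,,,,@[@]@@,,,,…
[14] q0 h=18  …,,,,,,[@]@@@,,,…
[15] q1 h=19  …,,,,,@[@]@@,,,,…
[16] q1 h=20  …,,,,@,[@]@,,,,,…
[17] q1 h=21  …,,,@,,[@],,,,,,…
[18] q1 h=22  …,,@,,,[,],,,,,,…
[19] q2 h=21  …,,,@,,[,],,,,,,…
[20] q2 h=20  …,,,,@,[,]@,,,,,…
[21] q2 h=19  …,,,,,@[,]@@,,,,…

19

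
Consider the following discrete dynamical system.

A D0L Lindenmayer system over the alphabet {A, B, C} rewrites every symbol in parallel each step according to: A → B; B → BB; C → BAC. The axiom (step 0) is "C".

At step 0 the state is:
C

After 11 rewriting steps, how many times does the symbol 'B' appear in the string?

step 0: C
step 1: BAC
step 2: BBBBAC
step 3: BBBBBBBBBBAC
step 4: BBBBBBBBBBBBBBBBBBBBBBAC
step 5: BBBBBBBBBBBBBBBBBBBBBBBBBBBBBBBBBBBBBBBBBBBBBBAC
step 6: BBBBBBBBBBBBBBBBBBBBBBBBBBBBBBBBBBBBBBBBBBBBBBBBBBBBBBBBBBBBBBBBBBBBBBBBBBBBBBBBBBBBBBBBBBBBBBAC
step 7: BBBBBBBBBBBBBBBBBBBBBBBBBBBBBBBBBBBBBBBBBBBBBBBBBBBBBBBBBB…BBBBBBBBBBBBBBBBBBBBBBBBBBBBBBBBBBBBBBBBBBBBBBBBBBBBBBBBAC  (len 192)
step 8: BBBBBBBBBBBBBBBBBBBBBBBBBBBBBBBBBBBBBBBBBBBBBBBBBBBBBBBBBB…BBBBBBBBBBBBBBBBBBBBBBBBBBBBBBBBBBBBBBBBBBBBBBBBBBBBBBBBAC  (len 384)
step 9: BBBBBBBBBBBBBBBBBBBBBBBBBBBBBBBBBBBBBBBBBBBBBBBBBBBBBBBBBB…BBBBBBBBBBBBBBBBBBBBBBBBBBBBBBBBBBBBBBBBBBBBBBBBBBBBBBBBAC  (len 768)
step 10: BBBBBBBBBBBBBBBBBBBBBBBBBBBBBBBBBBBBBBBBBBBBBBBBBBBBBBBBBB…BBBBBBBBBBBBBBBBBBBBBBBBBBBBBBBBBBBBBBBBBBBBBBBBBBBBBBBBAC  (len 1536)
step 11: BBBBBBBBBBBBBBBBBBBBBBBBBBBBBBBBBBBBBBBBBBBBBBBBBBBBBBBBBB…BBBBBBBBBBBBBBBBBBBBBBBBBBBBBBBBBBBBBBBBBBBBBBBBBBBBBBBBAC  (len 3072)

3070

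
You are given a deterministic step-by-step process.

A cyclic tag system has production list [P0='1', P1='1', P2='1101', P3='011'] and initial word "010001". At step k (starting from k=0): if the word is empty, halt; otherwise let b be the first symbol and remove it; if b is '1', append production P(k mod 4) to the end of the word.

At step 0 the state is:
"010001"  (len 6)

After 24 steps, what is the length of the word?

18

gen 0: "010001"  (len 6)
gen 1: "10001"  (len 5)
gen 2: "00011"  (len 5)
gen 3: "0011"  (len 4)
gen 4: "011"  (len 3)
gen 5: "11"  (len 2)
gen 6: "11"  (len 2)
gen 7: "11101"  (len 5)
gen 8: "1101011"  (len 7)
gen 9: "1010111"  (len 7)
gen 10: "0101111"  (len 7)
gen 11: "101111"  (len 6)
gen 12: "01111011"  (len 8)
gen 13: "1111011"  (len 7)
gen 14: "1110111"  (len 7)
gen 15: "1101111101"  (len 10)
gen 16: "101111101011"  (len 12)
gen 17: "011111010111"  (len 12)
gen 18: "11111010111"  (len 11)
gen 19: "11110101111101"  (len 14)
gen 20: "1110101111101011"  (len 16)
gen 21: "1101011111010111"  (len 16)
gen 22: "1010111110101111"  (len 16)
gen 23: "0101111101011111101"  (len 19)
gen 24: "101111101011111101"  (len 18)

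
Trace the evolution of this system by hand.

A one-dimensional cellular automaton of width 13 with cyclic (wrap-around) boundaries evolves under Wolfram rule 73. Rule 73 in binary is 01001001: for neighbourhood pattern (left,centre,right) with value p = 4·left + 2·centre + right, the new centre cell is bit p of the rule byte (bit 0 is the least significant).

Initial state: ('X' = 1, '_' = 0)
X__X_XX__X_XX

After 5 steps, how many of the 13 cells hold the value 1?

6

step 0: X__X_XX__X_XX
step 1: X____XX____X_
step 2: __XX_XX_XX___
step 3: X_XX_XX_XX_XX
step 4: X_XX_XX_XX_X_
step 5: __XX_XX_XX___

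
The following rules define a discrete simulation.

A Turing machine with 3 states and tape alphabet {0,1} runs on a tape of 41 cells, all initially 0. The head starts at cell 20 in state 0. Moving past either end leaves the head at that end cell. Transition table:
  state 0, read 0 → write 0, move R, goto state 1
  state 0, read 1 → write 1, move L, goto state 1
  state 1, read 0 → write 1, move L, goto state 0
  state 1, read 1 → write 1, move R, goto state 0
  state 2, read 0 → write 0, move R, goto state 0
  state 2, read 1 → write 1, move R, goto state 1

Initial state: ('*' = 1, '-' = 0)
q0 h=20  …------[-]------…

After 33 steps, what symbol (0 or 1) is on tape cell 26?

0

gen 0: q0 h=20  …------[-]------…
gen 1: q1 h=21  …------[-]------…
gen 2: q0 h=20  …------[-]*-----…
gen 3: q1 h=21  …------[*]------…
gen 4: q0 h=22  …-----*[-]------…
gen 5: q1 h=23  …----*-[-]------…
gen 6: q0 h=22  …-----*[-]*-----…
gen 7: q1 h=23  …----*-[*]------…
gen 8: q0 h=24  …---*-*[-]------…
gen 9: q1 h=25  …--*-*-[-]------…
gen 10: q0 h=24  …---*-*[-]*-----…
gen 11: q1 h=25  …--*-*-[*]------…
gen 12: q0 h=26  …-*-*-*[-]------…
gen 13: q1 h=27  …*-*-*-[-]------…
gen 14: q0 h=26  …-*-*-*[-]*-----…
gen 15: q1 h=27  …*-*-*-[*]------…
gen 16: q0 h=28  …-*-*-*[-]------…
gen 17: q1 h=29  …*-*-*-[-]------…
gen 18: q0 h=28  …-*-*-*[-]*-----…
gen 19: q1 h=29  …*-*-*-[*]------…
gen 20: q0 h=30  …-*-*-*[-]------…
gen 21: q1 h=31  …*-*-*-[-]------…
gen 22: q0 h=30  …-*-*-*[-]*-----…
gen 23: q1 h=31  …*-*-*-[*]------…
gen 24: q0 h=32  …-*-*-*[-]------…
gen 25: q1 h=33  …*-*-*-[-]------…
gen 26: q0 h=32  …-*-*-*[-]*-----…
gen 27: q1 h=33  …*-*-*-[*]------…
gen 28: q0 h=34  …-*-*-*[-]------|
gen 29: q1 h=35  …*-*-*-[-]-----|
gen 30: q0 h=34  …-*-*-*[-]*-----|
gen 31: q1 h=35  …*-*-*-[*]-----|
gen 32: q0 h=36  …-*-*-*[-]----|
gen 33: q1 h=37  …*-*-*-[-]---|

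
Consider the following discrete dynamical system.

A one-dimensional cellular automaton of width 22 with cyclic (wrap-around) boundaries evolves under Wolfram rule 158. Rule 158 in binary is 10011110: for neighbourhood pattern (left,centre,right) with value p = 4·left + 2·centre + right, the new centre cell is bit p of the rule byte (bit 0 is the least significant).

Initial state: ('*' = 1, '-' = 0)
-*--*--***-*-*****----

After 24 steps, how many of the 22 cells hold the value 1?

t=0: -*--*--***-*-*****----
t=1: *********--*-****-*---
t=2: ********-***-***--**-*
t=3: *******--**--**-***--*
t=4: ******-***-***--**-***
t=5: *****--**--**-***--***
t=6: ****-***-***--**-*****
t=7: ***--**--**-***--*****
t=8: **-***-***--**-*******
t=9: *--**--**-***--*******
t=10: -***-***--**-*********
t=11: -**--**-***--********-
t=12: **-***--**-*********-*
t=13: *--**-***--********--*
t=14: -***--**-*********-***
t=15: -**-***--********--**-
t=16: **--**-*********-***-*
t=17: *-***--********--**--*
t=18: --**-*********-***-***
t=19: ***--********--**--**-
t=20: **-*********-***-***--
t=21: *--********--**--**-**
t=22: -*********-***-***--**
t=23: -********--**--**-***-
t=24: ********-***-***--**-*

17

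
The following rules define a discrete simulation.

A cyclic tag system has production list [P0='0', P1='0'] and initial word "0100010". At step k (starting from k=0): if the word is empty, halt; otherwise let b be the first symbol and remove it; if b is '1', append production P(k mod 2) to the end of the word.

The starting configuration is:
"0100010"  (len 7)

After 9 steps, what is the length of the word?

0

k=0  "0100010"  (len 7)
k=1  "100010"  (len 6)
k=2  "000100"  (len 6)
k=3  "00100"  (len 5)
k=4  "0100"  (len 4)
k=5  "100"  (len 3)
k=6  "000"  (len 3)
k=7  "00"  (len 2)
k=8  "0"  (len 1)
k=9  (halted — word empty)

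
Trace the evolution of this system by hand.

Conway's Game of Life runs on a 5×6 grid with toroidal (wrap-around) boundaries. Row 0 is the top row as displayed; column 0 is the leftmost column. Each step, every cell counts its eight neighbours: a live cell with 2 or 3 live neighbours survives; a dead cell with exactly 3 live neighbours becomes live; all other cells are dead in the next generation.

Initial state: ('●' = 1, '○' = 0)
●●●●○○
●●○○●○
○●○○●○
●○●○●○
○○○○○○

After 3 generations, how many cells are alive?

t=0: ●●●●○○
●●○○●○
○●○○●○
●○●○●○
○○○○○○
t=1: ●○●●○●
○○○○●○
○○●○●○
○●○●○●
●○○○○●
t=2: ●●○●○○
○●●○●○
○○●○●●
○●●●○●
○○○●○○
t=3: ●●○●●○
○○○○●○
○○○○○●
●●○○○●
○○○●○○

10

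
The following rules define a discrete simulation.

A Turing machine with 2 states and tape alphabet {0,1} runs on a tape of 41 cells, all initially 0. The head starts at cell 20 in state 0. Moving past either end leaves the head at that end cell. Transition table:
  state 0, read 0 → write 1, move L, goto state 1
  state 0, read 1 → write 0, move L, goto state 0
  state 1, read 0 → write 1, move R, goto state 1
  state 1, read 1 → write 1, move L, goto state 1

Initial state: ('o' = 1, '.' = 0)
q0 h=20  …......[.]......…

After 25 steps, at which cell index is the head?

11

gen 0: q0 h=20  …......[.]......…
gen 1: q1 h=19  …......[.]o.....…
gen 2: q1 h=20  ….....o[o]......…
gen 3: q1 h=19  …......[o]o.....…
gen 4: q1 h=18  …......[.]oo....…
gen 5: q1 h=19  ….....o[o]o.....…
gen 6: q1 h=18  …......[o]oo....…
gen 7: q1 h=17  …......[.]ooo...…
gen 8: q1 h=18  ….....o[o]oo....…
gen 9: q1 h=17  …......[o]ooo...…
gen 10: q1 h=16  …......[.]oooo..…
gen 11: q1 h=17  ….....o[o]ooo...…
gen 12: q1 h=16  …......[o]oooo..…
gen 13: q1 h=15  …......[.]ooooo.…
gen 14: q1 h=16  ….....o[o]oooo..…
gen 15: q1 h=15  …......[o]ooooo.…
gen 16: q1 h=14  …......[.]oooooo…
gen 17: q1 h=15  ….....o[o]ooooo.…
gen 18: q1 h=14  …......[o]oooooo…
gen 19: q1 h=13  …......[.]oooooo…
gen 20: q1 h=14  ….....o[o]oooooo…
gen 21: q1 h=13  …......[o]oooooo…
gen 22: q1 h=12  …......[.]oooooo…
gen 23: q1 h=13  ….....o[o]oooooo…
gen 24: q1 h=12  …......[o]oooooo…
gen 25: q1 h=11  …......[.]oooooo…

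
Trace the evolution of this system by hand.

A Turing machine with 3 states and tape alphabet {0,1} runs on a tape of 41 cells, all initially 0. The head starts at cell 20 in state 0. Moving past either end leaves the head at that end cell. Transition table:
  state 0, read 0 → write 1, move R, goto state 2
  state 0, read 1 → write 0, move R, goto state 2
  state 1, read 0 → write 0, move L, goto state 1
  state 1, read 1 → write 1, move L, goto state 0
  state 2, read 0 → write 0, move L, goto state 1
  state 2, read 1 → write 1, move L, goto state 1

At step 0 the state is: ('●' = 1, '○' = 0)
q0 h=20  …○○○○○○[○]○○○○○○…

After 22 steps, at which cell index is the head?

14

0) q0 h=20  …○○○○○○[○]○○○○○○…
1) q2 h=21  …○○○○○●[○]○○○○○○…
2) q1 h=20  …○○○○○○[●]○○○○○○…
3) q0 h=19  …○○○○○○[○]●○○○○○…
4) q2 h=20  …○○○○○●[●]○○○○○○…
5) q1 h=19  …○○○○○○[●]●○○○○○…
6) q0 h=18  …○○○○○○[○]●●○○○○…
7) q2 h=19  …○○○○○●[●]●○○○○○…
8) q1 h=18  …○○○○○○[●]●●○○○○…
9) q0 h=17  …○○○○○○[○]●●●○○○…
10) q2 h=18  …○○○○○●[●]●●○○○○…
11) q1 h=17  …○○○○○○[●]●●●○○○…
12) q0 h=16  …○○○○○○[○]●●●●○○…
13) q2 h=17  …○○○○○●[●]●●●○○○…
14) q1 h=16  …○○○○○○[●]●●●●○○…
15) q0 h=15  …○○○○○○[○]●●●●●○…
16) q2 h=16  …○○○○○●[●]●●●●○○…
17) q1 h=15  …○○○○○○[●]●●●●●○…
18) q0 h=14  …○○○○○○[○]●●●●●●…
19) q2 h=15  …○○○○○●[●]●●●●●○…
20) q1 h=14  …○○○○○○[●]●●●●●●…
21) q0 h=13  …○○○○○○[○]●●●●●●…
22) q2 h=14  …○○○○○●[●]●●●●●●…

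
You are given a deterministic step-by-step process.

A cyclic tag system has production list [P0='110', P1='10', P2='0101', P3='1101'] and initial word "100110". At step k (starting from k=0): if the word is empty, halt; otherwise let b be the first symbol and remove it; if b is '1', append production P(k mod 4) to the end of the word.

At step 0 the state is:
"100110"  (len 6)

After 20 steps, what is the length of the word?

25

[0] "100110"  (len 6)
[1] "00110110"  (len 8)
[2] "0110110"  (len 7)
[3] "110110"  (len 6)
[4] "101101101"  (len 9)
[5] "01101101110"  (len 11)
[6] "1101101110"  (len 10)
[7] "1011011100101"  (len 13)
[8] "0110111001011101"  (len 16)
[9] "110111001011101"  (len 15)
[10] "1011100101110110"  (len 16)
[11] "0111001011101100101"  (len 19)
[12] "111001011101100101"  (len 18)
[13] "11001011101100101110"  (len 20)
[14] "100101110110010111010"  (len 21)
[15] "001011101100101110100101"  (len 24)
[16] "01011101100101110100101"  (len 23)
[17] "1011101100101110100101"  (len 22)
[18] "01110110010111010010110"  (len 23)
[19] "1110110010111010010110"  (len 22)
[20] "1101100101110100101101101"  (len 25)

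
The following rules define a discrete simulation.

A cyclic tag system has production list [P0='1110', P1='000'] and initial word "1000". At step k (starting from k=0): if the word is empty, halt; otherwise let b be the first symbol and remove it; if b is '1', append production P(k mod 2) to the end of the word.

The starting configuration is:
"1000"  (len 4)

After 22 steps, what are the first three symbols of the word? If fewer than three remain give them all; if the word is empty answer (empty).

000

gen 0: "1000"  (len 4)
gen 1: "0001110"  (len 7)
gen 2: "001110"  (len 6)
gen 3: "01110"  (len 5)
gen 4: "1110"  (len 4)
gen 5: "1101110"  (len 7)
gen 6: "101110000"  (len 9)
gen 7: "011100001110"  (len 12)
gen 8: "11100001110"  (len 11)
gen 9: "11000011101110"  (len 14)
gen 10: "1000011101110000"  (len 16)
gen 11: "0000111011100001110"  (len 19)
gen 12: "000111011100001110"  (len 18)
gen 13: "00111011100001110"  (len 17)
gen 14: "0111011100001110"  (len 16)
gen 15: "111011100001110"  (len 15)
gen 16: "11011100001110000"  (len 17)
gen 17: "10111000011100001110"  (len 20)
gen 18: "0111000011100001110000"  (len 22)
gen 19: "111000011100001110000"  (len 21)
gen 20: "11000011100001110000000"  (len 23)
gen 21: "10000111000011100000001110"  (len 26)
gen 22: "0000111000011100000001110000"  (len 28)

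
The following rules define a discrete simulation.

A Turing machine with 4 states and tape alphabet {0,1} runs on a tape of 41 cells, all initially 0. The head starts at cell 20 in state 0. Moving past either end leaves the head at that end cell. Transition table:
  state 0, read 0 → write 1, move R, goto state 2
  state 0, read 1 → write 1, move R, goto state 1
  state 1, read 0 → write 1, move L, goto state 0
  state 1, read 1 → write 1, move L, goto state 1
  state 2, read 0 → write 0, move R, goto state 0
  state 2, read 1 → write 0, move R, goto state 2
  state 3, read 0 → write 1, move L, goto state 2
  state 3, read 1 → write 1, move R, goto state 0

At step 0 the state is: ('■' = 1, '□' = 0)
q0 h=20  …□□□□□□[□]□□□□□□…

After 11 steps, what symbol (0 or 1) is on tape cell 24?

1

step 0: q0 h=20  …□□□□□□[□]□□□□□□…
step 1: q2 h=21  …□□□□□■[□]□□□□□□…
step 2: q0 h=22  …□□□□■□[□]□□□□□□…
step 3: q2 h=23  …□□□■□■[□]□□□□□□…
step 4: q0 h=24  …□□■□■□[□]□□□□□□…
step 5: q2 h=25  …□■□■□■[□]□□□□□□…
step 6: q0 h=26  …■□■□■□[□]□□□□□□…
step 7: q2 h=27  …□■□■□■[□]□□□□□□…
step 8: q0 h=28  …■□■□■□[□]□□□□□□…
step 9: q2 h=29  …□■□■□■[□]□□□□□□…
step 10: q0 h=30  …■□■□■□[□]□□□□□□…
step 11: q2 h=31  …□■□■□■[□]□□□□□□…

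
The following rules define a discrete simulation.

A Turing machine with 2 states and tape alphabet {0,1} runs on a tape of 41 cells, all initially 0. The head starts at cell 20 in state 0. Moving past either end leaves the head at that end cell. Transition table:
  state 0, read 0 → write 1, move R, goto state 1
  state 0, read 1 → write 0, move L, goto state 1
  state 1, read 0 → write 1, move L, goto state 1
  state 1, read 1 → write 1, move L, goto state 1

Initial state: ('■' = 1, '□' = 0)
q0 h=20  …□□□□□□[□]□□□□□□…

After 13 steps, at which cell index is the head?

t=0: q0 h=20  …□□□□□□[□]□□□□□□…
t=1: q1 h=21  …□□□□□■[□]□□□□□□…
t=2: q1 h=20  …□□□□□□[■]■□□□□□…
t=3: q1 h=19  …□□□□□□[□]■■□□□□…
t=4: q1 h=18  …□□□□□□[□]■■■□□□…
t=5: q1 h=17  …□□□□□□[□]■■■■□□…
t=6: q1 h=16  …□□□□□□[□]■■■■■□…
t=7: q1 h=15  …□□□□□□[□]■■■■■■…
t=8: q1 h=14  …□□□□□□[□]■■■■■■…
t=9: q1 h=13  …□□□□□□[□]■■■■■■…
t=10: q1 h=12  …□□□□□□[□]■■■■■■…
t=11: q1 h=11  …□□□□□□[□]■■■■■■…
t=12: q1 h=10  …□□□□□□[□]■■■■■■…
t=13: q1 h= 9  …□□□□□□[□]■■■■■■…

9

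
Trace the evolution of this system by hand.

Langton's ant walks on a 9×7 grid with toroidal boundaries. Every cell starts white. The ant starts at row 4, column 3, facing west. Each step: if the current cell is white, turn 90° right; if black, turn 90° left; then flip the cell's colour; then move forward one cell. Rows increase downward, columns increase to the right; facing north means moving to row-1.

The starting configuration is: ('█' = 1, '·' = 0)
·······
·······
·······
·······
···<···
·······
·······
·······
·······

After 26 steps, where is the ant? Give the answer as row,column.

0) ·······
·······
·······
·······
···<···
·······
·······
·······
·······
1) ·······
·······
·······
···^···
···█···
·······
·······
·······
·······
2) ·······
·······
·······
···█>··
···█···
·······
·······
·······
·······
3) ·······
·······
·······
···██··
···█v··
·······
·······
·······
·······
4) ·······
·······
·······
···██··
···<█··
·······
·······
·······
·······
5) ·······
·······
·······
···██··
····█··
···v···
·······
·······
·······
6) ·······
·······
·······
···██··
····█··
··<█···
·······
·······
·······
7) ·······
·······
·······
···██··
··^·█··
··██···
·······
·······
·······
8) ·······
·······
·······
···██··
··█>█··
··██···
·······
·······
·······
9) ·······
·······
·······
···██··
··███··
··█v···
·······
·······
·······
10) ·······
·······
·······
···██··
··███··
··█·>··
·······
·······
·······
11) ·······
·······
·······
···██··
··███··
··█·█··
····v··
·······
·······
12) ·······
·······
·······
···██··
··███··
··█·█··
···<█··
·······
·······
13) ·······
·······
·······
···██··
··███··
··█^█··
···██··
·······
·······
14) ·······
·······
·······
···██··
··███··
··██>··
···██··
·······
·······
15) ·······
·······
·······
···██··
··██^··
··██···
···██··
·······
·······
16) ·······
·······
·······
···██··
··█<···
··██···
···██··
·······
·······
17) ·······
·······
·······
···██··
··█····
··█v···
···██··
·······
·······
18) ·······
·······
·······
···██··
··█····
··█·>··
···██··
·······
·······
19) ·······
·······
·······
···██··
··█····
··█·█··
···█v··
·······
·······
20) ·······
·······
·······
···██··
··█····
··█·█··
···█·>·
·······
·······
21) ·······
·······
·······
···██··
··█····
··█·█··
···█·█·
·····v·
·······
22) ·······
·······
·······
···██··
··█····
··█·█··
···█·█·
····<█·
·······
23) ·······
·······
·······
···██··
··█····
··█·█··
···█^█·
····██·
·······
24) ·······
·······
·······
···██··
··█····
··█·█··
···██>·
····██·
·······
25) ·······
·······
·······
···██··
··█····
··█·█^·
···██··
····██·
·······
26) ·······
·······
·······
···██··
··█····
··█·██>
···██··
····██·
·······

5,6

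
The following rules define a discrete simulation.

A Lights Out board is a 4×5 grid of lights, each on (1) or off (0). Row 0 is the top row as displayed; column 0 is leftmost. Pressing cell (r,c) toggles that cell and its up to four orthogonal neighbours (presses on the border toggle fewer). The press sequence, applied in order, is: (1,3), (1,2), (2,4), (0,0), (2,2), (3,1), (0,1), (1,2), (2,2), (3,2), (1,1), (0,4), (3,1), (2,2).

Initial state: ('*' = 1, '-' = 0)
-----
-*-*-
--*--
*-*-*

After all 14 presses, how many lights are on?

13

[0] -----
-*-*-
--*--
*-*-*
[1] ---*-
-**-*
--**-
*-*-*
[2] --**-
---**
---*-
*-*-*
[3] --**-
---*-
----*
*-*--
[4] ****-
*--*-
----*
*-*--
[5] ****-
*-**-
-****
*----
[6] ****-
*-**-
--***
-**--
[7] ---*-
****-
--***
-**--
[8] --**-
*----
---**
-**--
[9] --**-
*-*--
-**-*
-*---
[10] --**-
*-*--
-*--*
--**-
[11] -***-
-*---
----*
--**-
[12] -**-*
-*--*
----*
--**-
[13] -**-*
-*--*
-*--*
**-*-
[14] -**-*
-**-*
--***
****-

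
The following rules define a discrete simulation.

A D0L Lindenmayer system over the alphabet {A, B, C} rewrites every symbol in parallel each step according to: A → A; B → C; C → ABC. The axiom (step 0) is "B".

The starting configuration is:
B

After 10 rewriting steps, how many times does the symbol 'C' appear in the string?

55

gen 0: B
gen 1: C
gen 2: ABC
gen 3: ACABC
gen 4: AABCACABC
gen 5: AACABCAABCACABC
gen 6: AAABCACABCAACABCAABCACABC
gen 7: AAACABCAABCACABCAAABCACABCAACABCAABCACABC
gen 8: AAAABCACABCAACABCAABCACABCAAACABCAABCACABCAAABCACABCAACABCAABCACABC
gen 9: AAAACABCAABCACABCAAABCACABCAACABCAABCACABCAAAABCACABCAACABCAABCACABCAAACABCAABCACABCAAABCACABCAACABCAABCACABC
gen 10: AAAAABCACABCAACABCAABCACABCAAACABCAABCACABCAAABCACABCAACAB…BCAACABCAABCACABCAAACABCAABCACABCAAABCACABCAACABCAABCACABC  (len 177)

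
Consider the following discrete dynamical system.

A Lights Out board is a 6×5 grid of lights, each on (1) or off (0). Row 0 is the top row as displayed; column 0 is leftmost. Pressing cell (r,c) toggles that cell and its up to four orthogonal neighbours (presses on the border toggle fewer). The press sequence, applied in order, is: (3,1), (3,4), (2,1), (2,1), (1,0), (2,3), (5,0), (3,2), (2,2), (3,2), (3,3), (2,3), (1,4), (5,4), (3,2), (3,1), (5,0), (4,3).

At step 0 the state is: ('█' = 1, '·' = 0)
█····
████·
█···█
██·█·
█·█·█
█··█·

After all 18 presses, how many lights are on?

12

t=0: █····
████·
█···█
██·█·
█·█·█
█··█·
t=1: █····
████·
██··█
··██·
███·█
█··█·
t=2: █····
████·
██···
··█·█
███··
█··█·
t=3: █····
█·██·
··█··
·██·█
███··
█··█·
t=4: █····
████·
██···
··█·█
███··
█··█·
t=5: ·····
··██·
·█···
··█·█
███··
█··█·
t=6: ·····
··█··
·████
··███
███··
█··█·
t=7: ·····
··█··
·████
··███
·██··
·█·█·
t=8: ·····
··█··
·█·██
·█··█
·█···
·█·█·
t=9: ·····
·····
··█·█
·██·█
·█···
·█·█·
t=10: ·····
·····
····█
···██
·██··
·█·█·
t=11: ·····
·····
···██
··█··
·███·
·█·█·
t=12: ·····
···█·
··█··
··██·
·███·
·█·█·
t=13: ····█
····█
··█·█
··██·
·███·
·█·█·
t=14: ····█
····█
··█·█
··██·
·████
·█··█
t=15: ····█
····█
····█
·█···
·█·██
·█··█
t=16: ····█
····█
·█··█
█·█··
···██
·█··█
t=17: ····█
····█
·█··█
█·█··
█··██
█···█
t=18: ····█
····█
·█··█
█·██·
█·█··
█··██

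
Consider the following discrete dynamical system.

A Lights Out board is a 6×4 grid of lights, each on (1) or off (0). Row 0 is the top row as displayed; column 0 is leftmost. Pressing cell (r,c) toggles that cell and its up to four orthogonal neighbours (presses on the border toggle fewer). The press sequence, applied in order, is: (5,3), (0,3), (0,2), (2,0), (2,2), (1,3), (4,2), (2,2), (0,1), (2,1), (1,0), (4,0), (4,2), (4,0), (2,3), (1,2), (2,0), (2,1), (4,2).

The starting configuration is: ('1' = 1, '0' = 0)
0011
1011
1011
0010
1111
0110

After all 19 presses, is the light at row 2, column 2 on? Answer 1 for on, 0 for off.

1

[0] 0011
1011
1011
0010
1111
0110
[1] 0011
1011
1011
0010
1110
0101
[2] 0000
1010
1011
0010
1110
0101
[3] 0111
1000
1011
0010
1110
0101
[4] 0111
0000
0111
1010
1110
0101
[5] 0111
0010
0000
1000
1110
0101
[6] 0110
0001
0001
1000
1110
0101
[7] 0110
0001
0001
1010
1001
0111
[8] 0110
0011
0110
1000
1001
0111
[9] 1000
0111
0110
1000
1001
0111
[10] 1000
0011
1000
1100
1001
0111
[11] 0000
1111
0000
1100
1001
0111
[12] 0000
1111
0000
0100
0101
1111
[13] 0000
1111
0000
0110
0010
1101
[14] 0000
1111
0000
1110
1110
0101
[15] 0000
1110
0011
1111
1110
0101
[16] 0010
1001
0001
1111
1110
0101
[17] 0010
0001
1101
0111
1110
0101
[18] 0010
0101
0011
0011
1110
0101
[19] 0010
0101
0011
0001
1001
0111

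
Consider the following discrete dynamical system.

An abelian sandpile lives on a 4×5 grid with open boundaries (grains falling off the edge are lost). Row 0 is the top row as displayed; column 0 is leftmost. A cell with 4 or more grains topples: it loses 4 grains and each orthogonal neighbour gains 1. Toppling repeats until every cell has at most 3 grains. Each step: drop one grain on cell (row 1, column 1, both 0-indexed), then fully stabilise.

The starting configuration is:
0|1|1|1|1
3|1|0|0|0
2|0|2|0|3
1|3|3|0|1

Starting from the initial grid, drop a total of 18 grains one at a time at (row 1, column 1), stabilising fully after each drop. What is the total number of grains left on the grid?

step 0: 0|1|1|1|1
3|1|0|0|0
2|0|2|0|3
1|3|3|0|1
step 1: 0|1|1|1|1
3|2|0|0|0
2|0|2|0|3
1|3|3|0|1
step 2: 0|1|1|1|1
3|3|0|0|0
2|0|2|0|3
1|3|3|0|1
step 3: 1|2|1|1|1
0|1|1|0|0
3|1|2|0|3
1|3|3|0|1
step 4: 1|2|1|1|1
0|2|1|0|0
3|1|2|0|3
1|3|3|0|1
step 5: 1|2|1|1|1
0|3|1|0|0
3|1|2|0|3
1|3|3|0|1
step 6: 1|3|1|1|1
1|0|2|0|0
3|2|2|0|3
1|3|3|0|1
step 7: 1|3|1|1|1
1|1|2|0|0
3|2|2|0|3
1|3|3|0|1
step 8: 1|3|1|1|1
1|2|2|0|0
3|2|2|0|3
1|3|3|0|1
step 9: 1|3|1|1|1
1|3|2|0|0
3|2|2|0|3
1|3|3|0|1
step 10: 2|0|2|1|1
2|1|3|0|0
3|3|2|0|3
1|3|3|0|1
step 11: 2|0|2|1|1
2|2|3|0|0
3|3|2|0|3
1|3|3|0|1
step 12: 2|0|2|1|1
2|3|3|0|0
3|3|2|0|3
1|3|3|0|1
step 13: 3|1|3|1|1
0|3|1|1|0
1|3|1|1|3
3|1|1|1|1
step 14: 3|2|3|1|1
1|1|2|1|0
2|0|2|1|3
3|2|1|1|1
step 15: 3|2|3|1|1
1|2|2|1|0
2|0|2|1|3
3|2|1|1|1
step 16: 3|2|3|1|1
1|3|2|1|0
2|0|2|1|3
3|2|1|1|1
step 17: 3|3|3|1|1
2|0|3|1|0
2|1|2|1|3
3|2|1|1|1
step 18: 3|3|3|1|1
2|1|3|1|0
2|1|2|1|3
3|2|1|1|1

35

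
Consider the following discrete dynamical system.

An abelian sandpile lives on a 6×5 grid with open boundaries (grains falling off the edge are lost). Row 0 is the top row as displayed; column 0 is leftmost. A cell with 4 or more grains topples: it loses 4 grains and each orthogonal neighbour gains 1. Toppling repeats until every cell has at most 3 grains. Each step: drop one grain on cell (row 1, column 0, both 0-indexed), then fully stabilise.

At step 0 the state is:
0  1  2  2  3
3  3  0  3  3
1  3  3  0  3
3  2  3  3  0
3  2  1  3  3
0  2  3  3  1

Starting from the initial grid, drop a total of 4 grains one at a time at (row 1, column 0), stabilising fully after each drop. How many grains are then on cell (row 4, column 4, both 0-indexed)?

0

[0] 0  1  2  2  3
3  3  0  3  3
1  3  3  0  3
3  2  3  3  0
3  2  1  3  3
0  2  3  3  1
[1] 1  2  2  2  3
2  1  2  3  3
0  3  1  2  3
2  2  3  1  2
1  2  1  3  0
2  0  2  1  3
[2] 1  2  2  2  3
3  1  2  3  3
0  3  1  2  3
2  2  3  1  2
1  2  1  3  0
2  0  2  1  3
[3] 2  2  2  2  3
0  2  2  3  3
1  3  1  2  3
2  2  3  1  2
1  2  1  3  0
2  0  2  1  3
[4] 2  2  2  2  3
1  2  2  3  3
1  3  1  2  3
2  2  3  1  2
1  2  1  3  0
2  0  2  1  3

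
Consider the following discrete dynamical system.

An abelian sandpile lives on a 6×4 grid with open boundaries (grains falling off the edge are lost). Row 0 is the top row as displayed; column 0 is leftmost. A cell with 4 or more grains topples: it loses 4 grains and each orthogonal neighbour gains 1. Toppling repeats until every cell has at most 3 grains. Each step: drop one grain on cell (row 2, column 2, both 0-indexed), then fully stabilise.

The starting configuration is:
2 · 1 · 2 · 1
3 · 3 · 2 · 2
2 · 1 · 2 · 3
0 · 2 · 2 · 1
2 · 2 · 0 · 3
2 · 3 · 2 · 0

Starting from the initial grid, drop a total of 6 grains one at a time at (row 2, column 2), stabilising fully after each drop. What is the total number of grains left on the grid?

k=0  2 · 1 · 2 · 1
3 · 3 · 2 · 2
2 · 1 · 2 · 3
0 · 2 · 2 · 1
2 · 2 · 0 · 3
2 · 3 · 2 · 0
k=1  2 · 1 · 2 · 1
3 · 3 · 2 · 2
2 · 1 · 3 · 3
0 · 2 · 2 · 1
2 · 2 · 0 · 3
2 · 3 · 2 · 0
k=2  2 · 1 · 2 · 1
3 · 3 · 3 · 3
2 · 2 · 1 · 0
0 · 2 · 3 · 2
2 · 2 · 0 · 3
2 · 3 · 2 · 0
k=3  2 · 1 · 2 · 1
3 · 3 · 3 · 3
2 · 2 · 2 · 0
0 · 2 · 3 · 2
2 · 2 · 0 · 3
2 · 3 · 2 · 0
k=4  2 · 1 · 2 · 1
3 · 3 · 3 · 3
2 · 2 · 3 · 0
0 · 2 · 3 · 2
2 · 2 · 0 · 3
2 · 3 · 2 · 0
k=5  3 · 2 · 3 · 2
1 · 2 · 2 · 0
0 · 2 · 3 · 2
2 · 0 · 1 · 3
2 · 3 · 1 · 3
2 · 3 · 2 · 0
k=6  3 · 2 · 3 · 2
1 · 2 · 3 · 0
0 · 3 · 0 · 3
2 · 0 · 2 · 3
2 · 3 · 1 · 3
2 · 3 · 2 · 0

45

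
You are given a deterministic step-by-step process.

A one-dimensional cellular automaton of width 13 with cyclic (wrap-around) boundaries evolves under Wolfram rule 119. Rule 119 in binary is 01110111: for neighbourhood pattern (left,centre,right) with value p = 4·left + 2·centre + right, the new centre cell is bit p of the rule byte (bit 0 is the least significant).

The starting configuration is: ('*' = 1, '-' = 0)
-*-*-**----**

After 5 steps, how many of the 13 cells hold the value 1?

gen 0: -*-*-**----**
gen 1: *****-*****-*
gen 2: ----**----**-
gen 3: ****-*****-**
gen 4: ---**----**--
gen 5: ***-*****-***

11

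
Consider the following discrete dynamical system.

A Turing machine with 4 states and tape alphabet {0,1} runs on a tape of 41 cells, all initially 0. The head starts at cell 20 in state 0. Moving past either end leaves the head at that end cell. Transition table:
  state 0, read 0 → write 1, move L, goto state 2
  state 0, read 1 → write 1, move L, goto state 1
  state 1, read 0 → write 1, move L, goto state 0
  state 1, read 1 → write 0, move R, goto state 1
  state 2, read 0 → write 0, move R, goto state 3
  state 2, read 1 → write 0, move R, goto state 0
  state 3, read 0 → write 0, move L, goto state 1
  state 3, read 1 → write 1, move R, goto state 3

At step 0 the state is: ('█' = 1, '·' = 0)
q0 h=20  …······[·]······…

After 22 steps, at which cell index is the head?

22

[0] q0 h=20  …······[·]······…
[1] q2 h=19  …······[·]█·····…
[2] q3 h=20  …······[█]······…
[3] q3 h=21  …·····█[·]······…
[4] q1 h=20  …······[█]······…
[5] q1 h=21  …······[·]······…
[6] q0 h=20  …······[·]█·····…
[7] q2 h=19  …······[·]██····…
[8] q3 h=20  …······[█]█·····…
[9] q3 h=21  …·····█[█]······…
[10] q3 h=22  …····██[·]······…
[11] q1 h=21  …·····█[█]······…
[12] q1 h=22  …····█·[·]······…
[13] q0 h=21  …·····█[·]█·····…
[14] q2 h=20  …······[█]██····…
[15] q0 h=21  …······[█]█·····…
[16] q1 h=20  …······[·]██····…
[17] q0 h=19  …······[·]███···…
[18] q2 h=18  …······[·]████··…
[19] q3 h=19  …······[█]███···…
[20] q3 h=20  …·····█[█]██····…
[21] q3 h=21  …····██[█]█·····…
[22] q3 h=22  …···███[█]······…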